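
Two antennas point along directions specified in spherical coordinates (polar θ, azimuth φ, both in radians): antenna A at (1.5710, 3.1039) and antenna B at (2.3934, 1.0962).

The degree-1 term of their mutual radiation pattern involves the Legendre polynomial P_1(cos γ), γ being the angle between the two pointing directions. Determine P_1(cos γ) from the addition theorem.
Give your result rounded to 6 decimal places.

Summing Y*_{l m}(θ₁,φ₁)·Y_{l m}(θ₂,φ₂) over m ∈ [−1, 1]; prefactor 4π/(2·1+1) = 4.188790:
  m=-1: Y*=(-0.345249, 0.013020)  Y=(0.107411, -0.209067)  product (-0.034361, 0.073579)
  m=+0: Y*=(-0.000100, -0.000000)  Y=(-0.358106, 0.000000)  product (0.000036, 0.000000)
  m=+1: Y*=(0.345249, 0.013020)  Y=(-0.107411, -0.209067)  product (-0.034361, -0.073579)
Σ over m = (-0.068687, 0.000000); ×(4π/3) → (-0.287717, 0.000000). Real part: -0.287717

-0.287717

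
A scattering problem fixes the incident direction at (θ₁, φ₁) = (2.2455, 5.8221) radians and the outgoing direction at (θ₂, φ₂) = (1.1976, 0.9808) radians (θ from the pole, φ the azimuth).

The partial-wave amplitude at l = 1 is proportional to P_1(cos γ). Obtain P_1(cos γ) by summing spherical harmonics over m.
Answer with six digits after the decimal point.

Term-by-term m-sum for l=1 (normalisation 4π/3 = 4.188790):
  m=-1: Y*=+0.241619-0.120037i  Y=+0.178987-0.267325i  product +0.011158-0.086076i
  m=+0: Y*=-0.305213-0.000000i  Y=+0.178141+0.000000i  product -0.054371-0.000000i
  m=+1: Y*=-0.241619-0.120037i  Y=-0.178987-0.267325i  product +0.011158+0.086076i
Total Σ_m = -0.032055+0.000000i. Multiply by 4.188790: -0.134272+0.000000i. P_1(cos γ) = -0.134272

-0.134272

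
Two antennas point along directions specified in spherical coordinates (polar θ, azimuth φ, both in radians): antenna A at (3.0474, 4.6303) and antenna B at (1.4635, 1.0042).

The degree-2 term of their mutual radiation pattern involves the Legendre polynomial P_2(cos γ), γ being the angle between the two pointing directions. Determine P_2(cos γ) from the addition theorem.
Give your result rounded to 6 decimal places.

Addition theorem: P_2(cos γ) = (4π/5) Σ_m Y*_{lm}(Ω₁) Y_{lm}(Ω₂), m = −2…2:
  m=-2: (-0.003371, 0.000558) × (-0.161814, -0.345863) = (0.000739, 0.001076)  (running Σ = (0.000739, 0.001076))
  m=-1: (0.005932, 0.072095) × (0.044152, -0.069403) = (0.005265, 0.002772)  (running Σ = (0.006004, 0.003847))
  m=0: (0.622413, -0.000000) × (-0.304540, 0.000000) = (-0.189550, 0.000000)  (running Σ = (-0.183546, 0.003847))
  m=1: (-0.005932, 0.072095) × (-0.044152, -0.069403) = (0.005265, -0.002772)  (running Σ = (-0.178280, 0.001076))
  m=2: (-0.003371, -0.000558) × (-0.161814, 0.345863) = (0.000739, -0.001076)  (running Σ = (-0.177542, 0.000000))
Σ over m = (-0.177542, 0.000000); ×(4π/5) → (-0.446211, 0.000000). Real part: -0.446211

-0.446211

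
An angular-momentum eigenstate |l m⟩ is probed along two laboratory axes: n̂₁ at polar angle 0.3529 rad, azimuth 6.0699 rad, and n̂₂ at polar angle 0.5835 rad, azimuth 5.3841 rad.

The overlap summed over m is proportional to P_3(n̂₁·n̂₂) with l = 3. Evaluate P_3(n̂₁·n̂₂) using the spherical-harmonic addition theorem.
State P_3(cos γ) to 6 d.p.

Expand P_3 via completeness: Σ_{m} conj(Y_{3,m}) at Ω₁ times Y_{3,m} at Ω₂ —
  m=-3: (0.013818, -0.010285) × (-0.063000, 0.029994) = (-0.000562, 0.001062)  (running Σ = (-0.000562, 0.001062))
  m=-2: (0.104291, -0.047398) × (-0.058359, 0.252225) = (0.005869, 0.029071)  (running Σ = (0.005307, 0.030133))
  m=-1: (0.371465, -0.080452) × (0.275058, 0.345966) = (0.130008, 0.106386)  (running Σ = (0.135315, 0.136519))
  m=0: (0.491208, -0.000000) × (0.150197, 0.000000) = (0.073778, 0.000000)  (running Σ = (0.209092, 0.136519))
  m=1: (-0.371465, -0.080452) × (-0.275058, 0.345966) = (0.130008, -0.106386)  (running Σ = (0.339101, 0.030133))
  m=2: (0.104291, 0.047398) × (-0.058359, -0.252225) = (0.005869, -0.029071)  (running Σ = (0.344969, 0.001062))
  m=3: (-0.013818, -0.010285) × (0.063000, 0.029994) = (-0.000562, -0.001062)  (running Σ = (0.344407, 0.000000))
Total Σ_m = (0.344407, 0.000000). Multiply by 1.795196: (0.618278, 0.000000). P_3(cos γ) = 0.618278

0.618278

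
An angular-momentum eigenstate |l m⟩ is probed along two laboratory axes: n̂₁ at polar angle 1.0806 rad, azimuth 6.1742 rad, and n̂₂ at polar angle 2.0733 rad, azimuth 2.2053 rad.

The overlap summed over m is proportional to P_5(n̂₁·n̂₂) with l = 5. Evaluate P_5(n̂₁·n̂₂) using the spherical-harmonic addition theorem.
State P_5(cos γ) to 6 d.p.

0.416416

Expand P_5 via completeness: Σ_{m} conj(Y_{5,m}) at Ω₁ times Y_{5,m} at Ω₂ —
  [-5]  conj(Y_{5,-5})(Ω₁) = (0.212142, -0.128589) ; Y_{5,-5}(Ω₂) = (0.007419, 0.239825) ; Δ = (0.032413, 0.049923)
  [-4]  conj(Y_{5,-4})(Ω₁) = (0.379472, -0.176770) ; Y_{5,-4}(Ω₂) = (0.343305, 0.236675) ; Δ = (0.172112, 0.029126)
  [-3]  conj(Y_{5,-3})(Ω₁) = (0.223817, -0.075902) ; Y_{5,-3}(Ω₂) = (0.239369, -0.082717) ; Δ = (0.047296, -0.036682)
  [-2]  conj(Y_{5,-2})(Ω₁) = (-0.203153, 0.044996) ; Y_{5,-2}(Ω₂) = (-0.056668, 0.182040) ; Δ = (0.003321, -0.039532)
  [-1]  conj(Y_{5,-1})(Ω₁) = (-0.300946, 0.032929) ; Y_{5,-1}(Ω₂) = (0.185940, 0.252623) ; Δ = (-0.064276, -0.069903)
  [+0]  conj(Y_{5,0})(Ω₁) = (0.142029, -0.000000) ; Y_{5,0}(Ω₂) = (-0.121246, 0.000000) ; Δ = (-0.017220, 0.000000)
  [+1]  conj(Y_{5,1})(Ω₁) = (0.300946, 0.032929) ; Y_{5,1}(Ω₂) = (-0.185940, 0.252623) ; Δ = (-0.064276, 0.069903)
  [+2]  conj(Y_{5,2})(Ω₁) = (-0.203153, -0.044996) ; Y_{5,2}(Ω₂) = (-0.056668, -0.182040) ; Δ = (0.003321, 0.039532)
  [+3]  conj(Y_{5,3})(Ω₁) = (-0.223817, -0.075902) ; Y_{5,3}(Ω₂) = (-0.239369, -0.082717) ; Δ = (0.047296, 0.036682)
  [+4]  conj(Y_{5,4})(Ω₁) = (0.379472, 0.176770) ; Y_{5,4}(Ω₂) = (0.343305, -0.236675) ; Δ = (0.172112, -0.029126)
  [+5]  conj(Y_{5,5})(Ω₁) = (-0.212142, -0.128589) ; Y_{5,5}(Ω₂) = (-0.007419, 0.239825) ; Δ = (0.032413, -0.049923)
Σ over m = (0.364511, 0.000000); ×(4π/11) → (0.416416, 0.000000). Real part: 0.416416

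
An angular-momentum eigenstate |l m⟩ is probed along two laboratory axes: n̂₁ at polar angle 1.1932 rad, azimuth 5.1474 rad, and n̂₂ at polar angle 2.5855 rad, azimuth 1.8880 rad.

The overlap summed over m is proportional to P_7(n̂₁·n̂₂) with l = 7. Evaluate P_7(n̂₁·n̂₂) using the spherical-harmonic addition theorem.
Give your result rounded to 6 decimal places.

Term-by-term m-sum for l=7 (normalisation 4π/15 = 0.837758):
  m=-7: Y*=-0.02890 - 0.29847j  Y=0.00455 - 0.00345j  product -0.00116 - 0.00126j
  m=-6: Y*=0.38362 - 0.22555j  Y=-0.01122 - 0.03250j  product -0.01163 - 0.00994j
  m=-5: Y*=0.16075 + 0.11099j  Y=-0.12598 + 0.00192j  product -0.02046 - 0.01367j
  m=-4: Y*=0.04195 - 0.24550j  Y=-0.09179 + 0.29467j  product 0.06849 + 0.03490j
  m=-3: Y*=0.28545 - 0.07770j  Y=0.39492 + 0.28145j  product 0.13460 + 0.04965j
  m=-2: Y*=-0.08645 - 0.10248j  Y=0.30005 - 0.22081j  product -0.04857 - 0.01166j
  m=-1: Y*=0.13216 - 0.28440j  Y=0.04378 + 0.13336j  product 0.04372 + 0.00517j
  m=+0: Y*=-0.09841 + 0.00000j  Y=0.42619 + 0.00000j  product -0.04194 + 0.00000j
  m=+1: Y*=-0.13216 - 0.28440j  Y=-0.04378 + 0.13336j  product 0.04372 - 0.00517j
  m=+2: Y*=-0.08645 + 0.10248j  Y=0.30005 + 0.22081j  product -0.04857 + 0.01166j
  m=+3: Y*=-0.28545 - 0.07770j  Y=-0.39492 + 0.28145j  product 0.13460 - 0.04965j
  m=+4: Y*=0.04195 + 0.24550j  Y=-0.09179 - 0.29467j  product 0.06849 - 0.03490j
  m=+5: Y*=-0.16075 + 0.11099j  Y=0.12598 + 0.00192j  product -0.02046 + 0.01367j
  m=+6: Y*=0.38362 + 0.22555j  Y=-0.01122 + 0.03250j  product -0.01163 + 0.00994j
  m=+7: Y*=0.02890 - 0.29847j  Y=-0.00455 - 0.00345j  product -0.00116 + 0.00126j
Accumulated sum 0.28801 - 0.00000j; after 4π/(2l+1) scaling, 0.24128 - 0.00000j ⇒ P_7 = 0.241279

0.241279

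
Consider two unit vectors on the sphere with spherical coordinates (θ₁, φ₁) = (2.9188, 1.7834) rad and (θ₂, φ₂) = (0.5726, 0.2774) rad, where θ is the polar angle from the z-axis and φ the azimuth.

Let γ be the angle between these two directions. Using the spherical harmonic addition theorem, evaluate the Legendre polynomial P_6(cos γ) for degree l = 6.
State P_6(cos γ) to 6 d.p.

-0.406004

Term-by-term m-sum for l=6 (normalisation 4π/13 = 0.966644):
  m=-6: -0.00002 - 0.00005j × -0.00114 - 0.01217j = -0.00000 + 0.00000j  (running Σ = -0.00000 + 0.00000j)
  m=-5: 0.00075 - 0.00042j × 0.01200 - 0.06457j = -0.00002 - 0.00005j  (running Σ = -0.00002 - 0.00005j)
  m=-4: 0.00531 + 0.00605j × 0.09265 - 0.18644j = 0.00162 - 0.00043j  (running Σ = 0.00160 - 0.00048j)
  m=-3: -0.03045 + 0.04109j × 0.27971 - 0.30720j = 0.00410 + 0.02085j  (running Σ = 0.00571 + 0.02037j)
  m=-2: -0.19895 - 0.09009j × 0.38627 - 0.23938j = -0.09841 + 0.01283j  (running Σ = -0.09271 + 0.03319j)
  m=-1: 0.11841 - 0.54854j × 0.04972 - 0.01416j = -0.00188 - 0.02895j  (running Σ = -0.09459 + 0.00424j)
  m=0: 0.55128 + 0.00000j × -0.41873 + 0.00000j = -0.23084 + 0.00000j  (running Σ = -0.32543 + 0.00424j)
  m=1: -0.11841 - 0.54854j × -0.04972 - 0.01416j = -0.00188 + 0.02895j  (running Σ = -0.32730 + 0.03319j)
  m=2: -0.19895 + 0.09009j × 0.38627 + 0.23938j = -0.09841 - 0.01283j  (running Σ = -0.42572 + 0.02037j)
  m=3: 0.03045 + 0.04109j × -0.27971 - 0.30720j = 0.00410 - 0.02085j  (running Σ = -0.42161 - 0.00048j)
  m=4: 0.00531 - 0.00605j × 0.09265 + 0.18644j = 0.00162 + 0.00043j  (running Σ = -0.42000 - 0.00005j)
  m=5: -0.00075 - 0.00042j × -0.01200 - 0.06457j = -0.00002 + 0.00005j  (running Σ = -0.42001 + 0.00000j)
  m=6: -0.00002 + 0.00005j × -0.00114 + 0.01217j = -0.00000 - 0.00000j  (running Σ = -0.42001 + 0.00000j)
Σ over m = -0.42001 + 0.00000j; ×(4π/13) → -0.40600 + 0.00000j. Real part: -0.406004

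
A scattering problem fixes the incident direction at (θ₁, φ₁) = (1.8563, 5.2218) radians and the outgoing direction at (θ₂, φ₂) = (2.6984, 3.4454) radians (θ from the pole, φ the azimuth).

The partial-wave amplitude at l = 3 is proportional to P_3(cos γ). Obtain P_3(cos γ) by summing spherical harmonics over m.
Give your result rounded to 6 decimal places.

-0.243264

Summing Y*_{l m}(θ₁,φ₁)·Y_{l m}(θ₂,φ₂) over m ∈ [−3, 3]; prefactor 4π/(2·3+1) = 1.795196:
  [-3]  conj(Y_{3,-3})(Ω₁) = (-0.368246, 0.015683) ; Y_{3,-3}(Ω₂) = (-0.020156, 0.026004) ; Δ = (0.007015, -0.009892)
  [-2]  conj(Y_{3,-2})(Ω₁) = (0.138959, 0.225646) ; Y_{3,-2}(Ω₂) = (-0.139390, 0.096928) ; Δ = (-0.041241, -0.017984)
  [-1]  conj(Y_{3,-1})(Ω₁) = (-0.091247, 0.163354) ; Y_{3,-1}(Ω₂) = (-0.407375, 0.127717) ; Δ = (0.016309, -0.078200)
  [+0]  conj(Y_{3,0})(Ω₁) = (0.273621, -0.000000) ; Y_{3,0}(Ω₂) = (-0.364275, 0.000000) ; Δ = (-0.099673, 0.000000)
  [+1]  conj(Y_{3,1})(Ω₁) = (0.091247, 0.163354) ; Y_{3,1}(Ω₂) = (0.407375, 0.127717) ; Δ = (0.016309, 0.078200)
  [+2]  conj(Y_{3,2})(Ω₁) = (0.138959, -0.225646) ; Y_{3,2}(Ω₂) = (-0.139390, -0.096928) ; Δ = (-0.041241, 0.017984)
  [+3]  conj(Y_{3,3})(Ω₁) = (0.368246, 0.015683) ; Y_{3,3}(Ω₂) = (0.020156, 0.026004) ; Δ = (0.007015, 0.009892)
Total Σ_m = (-0.135509, 0.000000). Multiply by 1.795196: (-0.243264, 0.000000). P_3(cos γ) = -0.243264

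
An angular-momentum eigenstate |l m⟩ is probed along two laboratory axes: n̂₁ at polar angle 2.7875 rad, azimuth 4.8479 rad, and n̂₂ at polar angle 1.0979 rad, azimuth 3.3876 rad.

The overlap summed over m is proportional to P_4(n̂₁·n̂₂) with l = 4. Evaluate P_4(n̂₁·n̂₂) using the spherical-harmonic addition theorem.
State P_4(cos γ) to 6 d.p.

Term-by-term m-sum for l=4 (normalisation 4π/9 = 1.396263):
  m=-4: +0.005480+0.003300i × +0.153904-0.231476i = +0.001607-0.000761i  (running Σ = +0.001607-0.000761i)
  m=-3: +0.019353-0.044953i × -0.297579+0.270639i = +0.006407+0.018615i  (running Σ = +0.008014+0.017854i)
  m=-2: -0.199894-0.055542i × +0.105657-0.056630i = -0.024266+0.005452i  (running Σ = -0.016251+0.023306i)
  m=-1: -0.065651+0.481501i × +0.287981-0.072310i = +0.015911+0.143410i  (running Σ = -0.000340+0.166716i)
  m=0: +0.391067-0.000000i × -0.181661+0.000000i = -0.071042+0.000000i  (running Σ = -0.071382+0.166716i)
  m=1: +0.065651+0.481501i × -0.287981-0.072310i = +0.015911-0.143410i  (running Σ = -0.055471+0.023306i)
  m=2: -0.199894+0.055542i × +0.105657+0.056630i = -0.024266-0.005452i  (running Σ = -0.079736+0.017854i)
  m=3: -0.019353-0.044953i × +0.297579+0.270639i = +0.006407-0.018615i  (running Σ = -0.073329-0.000761i)
  m=4: +0.005480-0.003300i × +0.153904+0.231476i = +0.001607+0.000761i  (running Σ = -0.071722+0.000000i)
Total Σ_m = -0.071722+0.000000i. Multiply by 1.396263: -0.100143+0.000000i. P_4(cos γ) = -0.100143

-0.100143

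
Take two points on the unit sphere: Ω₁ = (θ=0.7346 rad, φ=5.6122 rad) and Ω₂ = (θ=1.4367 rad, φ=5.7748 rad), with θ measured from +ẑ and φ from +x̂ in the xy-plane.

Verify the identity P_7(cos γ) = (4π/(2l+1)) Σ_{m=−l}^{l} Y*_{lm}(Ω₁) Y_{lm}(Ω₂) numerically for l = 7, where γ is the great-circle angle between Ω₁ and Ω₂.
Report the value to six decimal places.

-0.053574

Expand P_7 via completeness: Σ_{m} conj(Y_{7,m}) at Ω₁ times Y_{7,m} at Ω₂ —
  term(m=-7) = 0.00598 - 0.01296j   from Y*(Ω₁)=-0.00047 + 0.03039j, Y(Ω₂)=-0.42920 - 0.19018j
  term(m=-6) = 0.01673 - 0.02471j   from Y*(Ω₁)=-0.07981 + 0.09740j, Y(Ω₂)=-0.23598 + 0.02160j
  term(m=-5) = -0.05659 + 0.05980j   from Y*(Ω₁)=-0.29886 + 0.06474j, Y(Ω₂)=0.22227 - 0.15196j
  term(m=-4) = -0.09531 + 0.07251j   from Y*(Ω₁)=-0.41018 - 0.20203j, Y(Ω₂)=0.11692 - 0.23437j
  term(m=-3) = 0.05927 - 0.03145j   from Y*(Ω₁)=-0.14288 - 0.30181j, Y(Ω₂)=0.00917 + 0.20072j
  term(m=-2) = -0.02934 + 0.00989j   from Y*(Ω₁)=-0.02614 + 0.11222j, Y(Ω₂)=0.14137 + 0.22851j
  term(m=-1) = 0.06695 - 0.01098j   from Y*(Ω₁)=-0.30605 + 0.24296j, Y(Ω₂)=-0.15166 - 0.08451j
  term(m=+0) = 0.00067 + 0.00000j   from Y*(Ω₁)=-0.00247 + 0.00000j, Y(Ω₂)=-0.27012 + 0.00000j
  term(m=+1) = 0.06695 + 0.01098j   from Y*(Ω₁)=0.30605 + 0.24296j, Y(Ω₂)=0.15166 - 0.08451j
  term(m=+2) = -0.02934 - 0.00989j   from Y*(Ω₁)=-0.02614 - 0.11222j, Y(Ω₂)=0.14137 - 0.22851j
  term(m=+3) = 0.05927 + 0.03145j   from Y*(Ω₁)=0.14288 - 0.30181j, Y(Ω₂)=-0.00917 + 0.20072j
  term(m=+4) = -0.09531 - 0.07251j   from Y*(Ω₁)=-0.41018 + 0.20203j, Y(Ω₂)=0.11692 + 0.23437j
  term(m=+5) = -0.05659 - 0.05980j   from Y*(Ω₁)=0.29886 + 0.06474j, Y(Ω₂)=-0.22227 - 0.15196j
  term(m=+6) = 0.01673 + 0.02471j   from Y*(Ω₁)=-0.07981 - 0.09740j, Y(Ω₂)=-0.23598 - 0.02160j
  term(m=+7) = 0.00598 + 0.01296j   from Y*(Ω₁)=0.00047 + 0.03039j, Y(Ω₂)=0.42920 - 0.19018j
Accumulated sum -0.06395 + 0.00000j; after 4π/(2l+1) scaling, -0.05357 + 0.00000j ⇒ P_7 = -0.053574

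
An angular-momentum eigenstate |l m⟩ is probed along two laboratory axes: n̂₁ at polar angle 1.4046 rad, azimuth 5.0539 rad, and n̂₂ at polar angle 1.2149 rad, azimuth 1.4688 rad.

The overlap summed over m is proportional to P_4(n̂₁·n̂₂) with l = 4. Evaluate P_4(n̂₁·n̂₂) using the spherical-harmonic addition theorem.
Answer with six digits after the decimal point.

Expand P_4 via completeness: Σ_{m} conj(Y_{4,m}) at Ω₁ times Y_{4,m} at Ω₂ —
  [-4]  conj(Y_{4,-4})(Ω₁) = (0.085120, 0.409897) ; Y_{4,-4}(Ω₂) = (0.313567, 0.135535) ; Δ = (-0.028865, 0.140067)
  [-3]  conj(Y_{4,-3})(Ω₁) = (-0.169719, 0.103185) ; Y_{4,-3}(Ω₂) = (-0.108193, 0.342479) ; Δ = (-0.016976, -0.069289)
  [-2]  conj(Y_{4,-2})(Ω₁) = (0.204029, 0.166012) ; Y_{4,-2}(Ω₂) = (0.043222, 0.008941) ; Δ = (0.007334, 0.009000)
  [-1]  conj(Y_{4,-1})(Ω₁) = (-0.072599, 0.204251) ; Y_{4,-1}(Ω₂) = (-0.033826, 0.330493) ; Δ = (-0.065048, -0.030902)
  [+0]  conj(Y_{4,0})(Ω₁) = (0.233276, -0.000000) ; Y_{4,0}(Ω₂) = (-0.013356, 0.000000) ; Δ = (-0.003116, 0.000000)
  [+1]  conj(Y_{4,1})(Ω₁) = (0.072599, 0.204251) ; Y_{4,1}(Ω₂) = (0.033826, 0.330493) ; Δ = (-0.065048, 0.030902)
  [+2]  conj(Y_{4,2})(Ω₁) = (0.204029, -0.166012) ; Y_{4,2}(Ω₂) = (0.043222, -0.008941) ; Δ = (0.007334, -0.009000)
  [+3]  conj(Y_{4,3})(Ω₁) = (0.169719, 0.103185) ; Y_{4,3}(Ω₂) = (0.108193, 0.342479) ; Δ = (-0.016976, 0.069289)
  [+4]  conj(Y_{4,4})(Ω₁) = (0.085120, -0.409897) ; Y_{4,4}(Ω₂) = (0.313567, -0.135535) ; Δ = (-0.028865, -0.140067)
Total Σ_m = (-0.210225, 0.000000). Multiply by 1.396263: (-0.293530, 0.000000). P_4(cos γ) = -0.293530

-0.293530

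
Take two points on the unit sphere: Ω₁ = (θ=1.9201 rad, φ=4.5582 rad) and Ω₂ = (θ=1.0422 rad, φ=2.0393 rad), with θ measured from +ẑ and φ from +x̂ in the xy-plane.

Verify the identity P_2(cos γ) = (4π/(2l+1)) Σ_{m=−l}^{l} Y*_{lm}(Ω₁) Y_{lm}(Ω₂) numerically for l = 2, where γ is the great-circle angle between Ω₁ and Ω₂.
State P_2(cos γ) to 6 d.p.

Addition theorem: P_2(cos γ) = (4π/5) Σ_m Y*_{lm}(Ω₁) Y_{lm}(Ω₂), m = −2…2:
  m=-2: -0.324942+0.103507i × -0.170571+0.232091i = +0.031403-0.093071i  (running Σ = +0.031403-0.093071i)
  m=-1: +0.038154+0.245486i × -0.151919-0.300184i = +0.067895-0.048747i  (running Σ = +0.099297-0.141819i)
  m=0: -0.204565-0.000000i × -0.074741+0.000000i = +0.015289+0.000000i  (running Σ = +0.114587-0.141819i)
  m=1: -0.038154+0.245486i × +0.151919-0.300184i = +0.067895+0.048747i  (running Σ = +0.182481-0.093071i)
  m=2: -0.324942-0.103507i × -0.170571-0.232091i = +0.031403+0.093071i  (running Σ = +0.213884+0.000000i)
Σ over m = +0.213884+0.000000i; ×(4π/5) → +0.537550+0.000000i. Real part: 0.537550

0.537550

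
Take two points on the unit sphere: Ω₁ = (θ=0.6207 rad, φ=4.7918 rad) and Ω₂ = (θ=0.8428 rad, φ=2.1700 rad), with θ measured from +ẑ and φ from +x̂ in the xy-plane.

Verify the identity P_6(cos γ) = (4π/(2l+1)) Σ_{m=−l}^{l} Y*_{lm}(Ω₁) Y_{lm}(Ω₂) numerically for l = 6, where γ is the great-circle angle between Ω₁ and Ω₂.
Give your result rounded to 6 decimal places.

Term-by-term m-sum for l=6 (normalisation 4π/13 = 0.966644):
  [-6]  conj(Y_{6,-6})(Ω₁) = -0.01662 - 0.00858j ; Y_{6,-6}(Ω₂) = 0.07515 - 0.03664j ; Δ = -0.00156 - 0.00004j
  [-5]  conj(Y_{6,-5})(Ω₁) = 0.03503 - 0.08355j ; Y_{6,-5}(Ω₂) = -0.03745 + 0.25541j ; Δ = 0.02003 + 0.01208j
  [-4]  conj(Y_{6,-4})(Ω₁) = 0.24351 + 0.08006j ; Y_{6,-4}(Ω₂) = -0.31527 - 0.29064j ; Δ = -0.05350 - 0.09602j
  [-3]  conj(Y_{6,-3})(Ω₁) = -0.10527 + 0.43349j ; Y_{6,-3}(Ω₂) = 0.32853 - 0.07582j ; Δ = -0.00172 + 0.15040j
  [-2]  conj(Y_{6,-2})(Ω₁) = -0.38502 - 0.06167j ; Y_{6,-2}(Ω₂) = 0.03308 - 0.08468j ; Δ = -0.01796 + 0.03056j
  [-1]  conj(Y_{6,-1})(Ω₁) = -0.00621 + 0.07802j ; Y_{6,-1}(Ω₂) = 0.20930 + 0.30646j ; Δ = -0.02521 + 0.01443j
  [+0]  conj(Y_{6,0})(Ω₁) = -0.41431 + 0.00000j ; Y_{6,0}(Ω₂) = -0.01336 + 0.00000j ; Δ = 0.00554 + 0.00000j
  [+1]  conj(Y_{6,1})(Ω₁) = 0.00621 + 0.07802j ; Y_{6,1}(Ω₂) = -0.20930 + 0.30646j ; Δ = -0.02521 - 0.01443j
  [+2]  conj(Y_{6,2})(Ω₁) = -0.38502 + 0.06167j ; Y_{6,2}(Ω₂) = 0.03308 + 0.08468j ; Δ = -0.01796 - 0.03056j
  [+3]  conj(Y_{6,3})(Ω₁) = 0.10527 + 0.43349j ; Y_{6,3}(Ω₂) = -0.32853 - 0.07582j ; Δ = -0.00172 - 0.15040j
  [+4]  conj(Y_{6,4})(Ω₁) = 0.24351 - 0.08006j ; Y_{6,4}(Ω₂) = -0.31527 + 0.29064j ; Δ = -0.05350 + 0.09602j
  [+5]  conj(Y_{6,5})(Ω₁) = -0.03503 - 0.08355j ; Y_{6,5}(Ω₂) = 0.03745 + 0.25541j ; Δ = 0.02003 - 0.01208j
  [+6]  conj(Y_{6,6})(Ω₁) = -0.01662 + 0.00858j ; Y_{6,6}(Ω₂) = 0.07515 + 0.03664j ; Δ = -0.00156 + 0.00004j
Total Σ_m = -0.15431 - 0.00000j. Multiply by 0.966644: -0.14917 - 0.00000j. P_6(cos γ) = -0.149165

-0.149165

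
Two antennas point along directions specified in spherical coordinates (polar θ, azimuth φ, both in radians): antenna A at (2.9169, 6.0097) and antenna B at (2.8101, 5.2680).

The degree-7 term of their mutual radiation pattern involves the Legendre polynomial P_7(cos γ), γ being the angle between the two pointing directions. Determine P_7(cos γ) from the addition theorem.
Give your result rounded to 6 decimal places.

Addition theorem: P_7(cos γ) = (4π/15) Σ_m Y*_{lm}(Ω₁) Y_{lm}(Ω₂), m = −7…7:
  term(m=-7) = +0.000000-0.000000i   from Y*(Ω₁)=-0.000005-0.000013i, Y(Ω₂)=+0.000131+0.000142i
  term(m=-6) = -0.000000-0.000000i   from Y*(Ω₁)=+0.000016+0.000223i, Y(Ω₂)=-0.002064+0.000401i
  term(m=-5) = -0.000027-0.000017i   from Y*(Ω₁)=+0.000462-0.002241i, Y(Ω₂)=+0.005061-0.013302i
  term(m=-4) = -0.001090+0.000193i   from Y*(Ω₁)=-0.007570+0.014653i, Y(Ω₂)=+0.040715+0.053375i
  term(m=-3) = -0.011497+0.014990i   from Y*(Ω₁)=+0.057934-0.062146i, Y(Ω₂)=-0.221326+0.021321i
  term(m=-2) = +0.012703+0.144979i   from Y*(Ω₁)=-0.256197+0.156010i, Y(Ω₂)=+0.215210-0.434838i
  term(m=-1) = +0.258112+0.236485i   from Y*(Ω₁)=+0.609133-0.170870i, Y(Ω₂)=+0.291866+0.470105i
  term(m=+0) = -0.020827-0.000000i   from Y*(Ω₁)=-0.445240-0.000000i, Y(Ω₂)=+0.046777+0.000000i
  term(m=+1) = +0.258112-0.236485i   from Y*(Ω₁)=-0.609133-0.170870i, Y(Ω₂)=-0.291866+0.470105i
  term(m=+2) = +0.012703-0.144979i   from Y*(Ω₁)=-0.256197-0.156010i, Y(Ω₂)=+0.215210+0.434838i
  term(m=+3) = -0.011497-0.014990i   from Y*(Ω₁)=-0.057934-0.062146i, Y(Ω₂)=+0.221326+0.021321i
  term(m=+4) = -0.001090-0.000193i   from Y*(Ω₁)=-0.007570-0.014653i, Y(Ω₂)=+0.040715-0.053375i
  term(m=+5) = -0.000027+0.000017i   from Y*(Ω₁)=-0.000462-0.002241i, Y(Ω₂)=-0.005061-0.013302i
  term(m=+6) = -0.000000+0.000000i   from Y*(Ω₁)=+0.000016-0.000223i, Y(Ω₂)=-0.002064-0.000401i
  term(m=+7) = +0.000000+0.000000i   from Y*(Ω₁)=+0.000005-0.000013i, Y(Ω₂)=-0.000131+0.000142i
Total Σ_m = +0.495572+0.000000i. Multiply by 0.837758: +0.415170+0.000000i. P_7(cos γ) = 0.415170

0.415170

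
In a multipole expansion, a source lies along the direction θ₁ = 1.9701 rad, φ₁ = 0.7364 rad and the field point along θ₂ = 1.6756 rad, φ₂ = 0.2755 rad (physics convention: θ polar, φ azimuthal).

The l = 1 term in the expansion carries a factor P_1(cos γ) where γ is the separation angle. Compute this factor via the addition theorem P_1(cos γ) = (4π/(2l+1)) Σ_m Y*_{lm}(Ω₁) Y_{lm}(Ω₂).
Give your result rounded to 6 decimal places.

0.861336

Expand P_1 via completeness: Σ_{m} conj(Y_{1,m}) at Ω₁ times Y_{1,m} at Ω₂ —
  m=-1: +0.235837+0.213788i × +0.330641-0.093468i = +0.097960+0.048644i  (running Σ = +0.097960+0.048644i)
  m=0: -0.189957-0.000000i × -0.051114+0.000000i = +0.009709+0.000000i  (running Σ = +0.107669+0.048644i)
  m=1: -0.235837+0.213788i × -0.330641-0.093468i = +0.097960-0.048644i  (running Σ = +0.205629+0.000000i)
Accumulated sum +0.205629+0.000000i; after 4π/(2l+1) scaling, +0.861336+0.000000i ⇒ P_1 = 0.861336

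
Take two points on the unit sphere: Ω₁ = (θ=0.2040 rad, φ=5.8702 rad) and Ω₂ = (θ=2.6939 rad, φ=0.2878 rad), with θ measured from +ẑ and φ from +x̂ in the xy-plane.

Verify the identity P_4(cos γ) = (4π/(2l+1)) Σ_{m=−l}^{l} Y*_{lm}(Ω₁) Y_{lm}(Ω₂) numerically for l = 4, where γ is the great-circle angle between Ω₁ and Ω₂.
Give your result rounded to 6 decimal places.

Addition theorem: P_4(cos γ) = (4π/9) Σ_m Y*_{lm}(Ω₁) Y_{lm}(Ω₂), m = −4…4:
  m=-4: -0.00006 - 0.00074j × 0.00633 - 0.01419j = -0.00001 - 0.00000j  (running Σ = -0.00001 - 0.00000j)
  m=-3: 0.00332 - 0.00964j × -0.05948 + 0.06957j = 0.00047 + 0.00080j  (running Σ = 0.00046 + 0.00080j)
  m=-2: 0.05316 - 0.05766j × 0.24654 - 0.15998j = 0.00388 - 0.02272j  (running Σ = 0.00434 - 0.02192j)
  m=-1: 0.31916 - 0.13985j × -0.47587 + 0.14087j = -0.13218 + 0.11151j  (running Σ = -0.12783 + 0.08959j)
  m=0: 0.67886 + 0.00000j × 0.18337 + 0.00000j = 0.12448 + 0.00000j  (running Σ = -0.00335 + 0.08959j)
  m=1: -0.31916 - 0.13985j × 0.47587 + 0.14087j = -0.13218 - 0.11151j  (running Σ = -0.13553 - 0.02192j)
  m=2: 0.05316 + 0.05766j × 0.24654 + 0.15998j = 0.00388 + 0.02272j  (running Σ = -0.13165 + 0.00080j)
  m=3: -0.00332 - 0.00964j × 0.05948 + 0.06957j = 0.00047 - 0.00080j  (running Σ = -0.13118 - 0.00000j)
  m=4: -0.00006 + 0.00074j × 0.00633 + 0.01419j = -0.00001 + 0.00000j  (running Σ = -0.13119 - 0.00000j)
Σ over m = -0.13119 - 0.00000j; ×(4π/9) → -0.18317 - 0.00000j. Real part: -0.183171

-0.183171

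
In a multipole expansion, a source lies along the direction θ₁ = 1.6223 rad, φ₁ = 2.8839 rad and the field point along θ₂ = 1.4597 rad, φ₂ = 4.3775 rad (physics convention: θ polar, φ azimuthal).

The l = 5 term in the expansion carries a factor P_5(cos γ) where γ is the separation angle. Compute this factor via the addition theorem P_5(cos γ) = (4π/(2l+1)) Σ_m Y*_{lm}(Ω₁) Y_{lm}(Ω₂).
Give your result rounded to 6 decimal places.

0.129720

Term-by-term m-sum for l=5 (normalisation 4π/11 = 1.142397):
  [-5]  conj(Y_{5,-5})(Ω₁) = (-0.128451, 0.442809) ; Y_{5,-5}(Ω₂) = (-0.447586, -0.046558) ; Δ = (0.078109, -0.192214)
  [-4]  conj(Y_{5,-4})(Ω₁) = (-0.038644, 0.064464) ; Y_{5,-4}(Ω₂) = (0.036382, 0.154521) ; Δ = (-0.011367, -0.003626)
  [-3]  conj(Y_{5,-3})(Ω₁) = (0.240748, -0.234888) ; Y_{5,-3}(Ω₂) = (-0.254898, 0.161993) ; Δ = (-0.023316, 0.098872)
  [-2]  conj(Y_{5,-2})(Ω₁) = (0.075112, -0.042547) ; Y_{5,-2}(Ω₂) = (0.140127, 0.110966) ; Δ = (0.015246, 0.002373)
  [-1]  conj(Y_{5,-1})(Ω₁) = (-0.297865, 0.078503) ; Y_{5,-1}(Ω₂) = (-0.086945, 0.249845) ; Δ = (0.006284, -0.081246)
  [+0]  conj(Y_{5,0})(Ω₁) = (-0.089196, -0.000000) ; Y_{5,0}(Ω₂) = (0.183458, 0.000000) ; Δ = (-0.016364, -0.000000)
  [+1]  conj(Y_{5,1})(Ω₁) = (0.297865, 0.078503) ; Y_{5,1}(Ω₂) = (0.086945, 0.249845) ; Δ = (0.006284, 0.081246)
  [+2]  conj(Y_{5,2})(Ω₁) = (0.075112, 0.042547) ; Y_{5,2}(Ω₂) = (0.140127, -0.110966) ; Δ = (0.015246, -0.002373)
  [+3]  conj(Y_{5,3})(Ω₁) = (-0.240748, -0.234888) ; Y_{5,3}(Ω₂) = (0.254898, 0.161993) ; Δ = (-0.023316, -0.098872)
  [+4]  conj(Y_{5,4})(Ω₁) = (-0.038644, -0.064464) ; Y_{5,4}(Ω₂) = (0.036382, -0.154521) ; Δ = (-0.011367, 0.003626)
  [+5]  conj(Y_{5,5})(Ω₁) = (0.128451, 0.442809) ; Y_{5,5}(Ω₂) = (0.447586, -0.046558) ; Δ = (0.078109, 0.192214)
Total Σ_m = (0.113550, -0.000000). Multiply by 1.142397: (0.129720, -0.000000). P_5(cos γ) = 0.129720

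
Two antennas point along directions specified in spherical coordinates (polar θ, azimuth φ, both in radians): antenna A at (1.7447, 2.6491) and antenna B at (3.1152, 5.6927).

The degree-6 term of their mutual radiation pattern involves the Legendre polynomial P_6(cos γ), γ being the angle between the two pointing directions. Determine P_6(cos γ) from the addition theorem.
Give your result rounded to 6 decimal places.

-0.179568

Term-by-term m-sum for l=6 (normalisation 4π/13 = 0.966644):
  m=-6: -0.433323-0.081826i × -0.000000-0.000000i = +0.000000+0.000000i  (running Σ = +0.000000+0.000000i)
  m=-5: -0.208821-0.168565i × +0.000000-0.000000i = -0.000000-0.000000i  (running Σ = -0.000000-0.000000i)
  m=-4: +0.087514+0.207468i × -0.000001+0.000001i = -0.000000-0.000000i  (running Σ = -0.000000-0.000000i)
  m=-3: -0.026799+0.286342i × +0.000019-0.000094i = +0.000026+0.000008i  (running Σ = +0.000026+0.000008i)
  m=-2: +0.085711-0.129179i × +0.001376+0.003350i = +0.000551+0.000109i  (running Σ = +0.000577+0.000117i)
  m=-1: +0.255588-0.137147i × -0.071996-0.048256i = -0.025020-0.002460i  (running Σ = -0.024443-0.002342i)
  m=0: -0.135566-0.000000i × +1.009681+0.000000i = -0.136878-0.000000i  (running Σ = -0.161321-0.002342i)
  m=1: -0.255588-0.137147i × +0.071996-0.048256i = -0.025020+0.002460i  (running Σ = -0.186341+0.000117i)
  m=2: +0.085711+0.129179i × +0.001376-0.003350i = +0.000551-0.000109i  (running Σ = -0.185790+0.000008i)
  m=3: +0.026799+0.286342i × -0.000019-0.000094i = +0.000026-0.000008i  (running Σ = -0.185764-0.000000i)
  m=4: +0.087514-0.207468i × -0.000001-0.000001i = -0.000000+0.000000i  (running Σ = -0.185764-0.000000i)
  m=5: +0.208821-0.168565i × -0.000000-0.000000i = -0.000000+0.000000i  (running Σ = -0.185764+0.000000i)
  m=6: -0.433323+0.081826i × -0.000000+0.000000i = +0.000000-0.000000i  (running Σ = -0.185764-0.000000i)
Σ over m = -0.185764-0.000000i; ×(4π/13) → -0.179568-0.000000i. Real part: -0.179568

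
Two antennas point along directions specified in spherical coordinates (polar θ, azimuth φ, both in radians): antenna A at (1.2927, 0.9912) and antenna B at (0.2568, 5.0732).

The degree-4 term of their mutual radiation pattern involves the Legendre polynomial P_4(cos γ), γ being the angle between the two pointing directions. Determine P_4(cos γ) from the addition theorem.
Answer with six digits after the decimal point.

Addition theorem: P_4(cos γ) = (4π/9) Σ_m Y*_{lm}(Ω₁) Y_{lm}(Ω₂), m = −4…4:
  [-4]  conj(Y_{4,-4})(Ω₁) = -0.25723 - 0.27745j ; Y_{4,-4}(Ω₂) = 0.00023 - 0.00183j ; Δ = -0.00057 + 0.00040j
  [-3]  conj(Y_{4,-3})(Ω₁) = -0.30121 + 0.05108j ; Y_{4,-3}(Ω₂) = -0.01752 - 0.00931j ; Δ = 0.00575 + 0.00191j
  [-2]  conj(Y_{4,-2})(Ω₁) = 0.05847 - 0.13393j ; Y_{4,-2}(Ω₂) = -0.08989 + 0.07910j ; Δ = 0.00534 + 0.01666j
  [-1]  conj(Y_{4,-1})(Ω₁) = -0.16911 - 0.25834j ; Y_{4,-1}(Ω₂) = 0.14559 + 0.38584j ; Δ = 0.07506 - 0.10286j
  [+0]  conj(Y_{4,0})(Ω₁) = 0.09921 + 0.00000j ; Y_{4,0}(Ω₂) = 0.58873 + 0.00000j ; Δ = 0.05841 + 0.00000j
  [+1]  conj(Y_{4,1})(Ω₁) = 0.16911 - 0.25834j ; Y_{4,1}(Ω₂) = -0.14559 + 0.38584j ; Δ = 0.07506 + 0.10286j
  [+2]  conj(Y_{4,2})(Ω₁) = 0.05847 + 0.13393j ; Y_{4,2}(Ω₂) = -0.08989 - 0.07910j ; Δ = 0.00534 - 0.01666j
  [+3]  conj(Y_{4,3})(Ω₁) = 0.30121 + 0.05108j ; Y_{4,3}(Ω₂) = 0.01752 - 0.00931j ; Δ = 0.00575 - 0.00191j
  [+4]  conj(Y_{4,4})(Ω₁) = -0.25723 + 0.27745j ; Y_{4,4}(Ω₂) = 0.00023 + 0.00183j ; Δ = -0.00057 - 0.00040j
Total Σ_m = 0.22957 - 0.00000j. Multiply by 1.396263: 0.32054 - 0.00000j. P_4(cos γ) = 0.320542

0.320542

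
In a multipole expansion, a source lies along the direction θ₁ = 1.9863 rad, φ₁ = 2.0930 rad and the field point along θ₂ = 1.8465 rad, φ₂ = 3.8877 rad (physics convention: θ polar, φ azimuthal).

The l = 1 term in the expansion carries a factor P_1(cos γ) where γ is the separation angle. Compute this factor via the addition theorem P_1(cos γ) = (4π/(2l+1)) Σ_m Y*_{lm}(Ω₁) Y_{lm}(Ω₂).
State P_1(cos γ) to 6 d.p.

Term-by-term m-sum for l=1 (normalisation 4π/3 = 4.188790):
  m=-1: Y*=(-0.157667, 0.273968)  Y=(-0.244127, 0.225660)  product (-0.023333, -0.102462)
  m=+0: Y*=(-0.197225, -0.000000)  Y=(-0.133009, 0.000000)  product (0.026233, 0.000000)
  m=+1: Y*=(0.157667, 0.273968)  Y=(0.244127, 0.225660)  product (-0.023333, 0.102462)
Σ over m = (-0.020433, 0.000000); ×(4π/3) → (-0.085590, 0.000000). Real part: -0.085590

-0.085590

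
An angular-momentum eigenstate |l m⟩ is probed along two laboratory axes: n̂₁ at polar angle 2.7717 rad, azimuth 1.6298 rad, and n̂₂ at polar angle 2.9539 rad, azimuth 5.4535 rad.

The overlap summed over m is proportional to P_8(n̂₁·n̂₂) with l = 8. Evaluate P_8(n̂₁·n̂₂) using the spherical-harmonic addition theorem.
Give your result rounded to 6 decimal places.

Expand P_8 via completeness: Σ_{m} conj(Y_{8,m}) at Ω₁ times Y_{8,m} at Ω₂ —
  term(m=-8) = (0.000000, 0.000000)   from Y*(Ω₁)=(0.000134, 0.000068), Y(Ω₂)=(0.000001, 0.000000)
  term(m=-7) = (-0.000000, -0.000000)   from Y*(Ω₁)=(-0.000623, 0.001421), Y(Ω₂)=(-0.000014, 0.000007)
  term(m=-6) = (-0.000001, 0.000002)   from Y*(Ω₁)=(-0.009489, -0.003507), Y(Ω₂)=(0.000056, -0.000207)
  term(m=-5) = (0.000094, -0.000026)   from Y*(Ω₁)=(0.013666, -0.044971), Y(Ω₂)=(0.001109, 0.001753)
  term(m=-4) = (-0.002177, -0.000954)   from Y*(Ω₁)=(0.154599, 0.037181), Y(Ω₂)=(-0.014717, -0.002635)
  term(m=-3) = (0.013799, 0.026798)   from Y*(Ω₁)=(-0.066875, 0.373847), Y(Ω₂)=(0.063062, -0.048193)
  term(m=-2) = (0.034525, -0.164739)   from Y*(Ω₁)=(-0.567806, -0.067318), Y(Ω₂)=(-0.026040, 0.293219)
  term(m=-1) = (-0.173296, 0.140742)   from Y*(Ω₁)=(0.019828, -0.335665), Y(Ω₂)=(-0.448229, -0.489798)
  term(m=+0) = (-0.191800, -0.000000)   from Y*(Ω₁)=(-0.359383, -0.000000), Y(Ω₂)=(0.533693, 0.000000)
  term(m=+1) = (-0.173296, -0.140742)   from Y*(Ω₁)=(-0.019828, -0.335665), Y(Ω₂)=(0.448229, -0.489798)
  term(m=+2) = (0.034525, 0.164739)   from Y*(Ω₁)=(-0.567806, 0.067318), Y(Ω₂)=(-0.026040, -0.293219)
  term(m=+3) = (0.013799, -0.026798)   from Y*(Ω₁)=(0.066875, 0.373847), Y(Ω₂)=(-0.063062, -0.048193)
  term(m=+4) = (-0.002177, 0.000954)   from Y*(Ω₁)=(0.154599, -0.037181), Y(Ω₂)=(-0.014717, 0.002635)
  term(m=+5) = (0.000094, 0.000026)   from Y*(Ω₁)=(-0.013666, -0.044971), Y(Ω₂)=(-0.001109, 0.001753)
  term(m=+6) = (-0.000001, -0.000002)   from Y*(Ω₁)=(-0.009489, 0.003507), Y(Ω₂)=(0.000056, 0.000207)
  term(m=+7) = (-0.000000, 0.000000)   from Y*(Ω₁)=(0.000623, 0.001421), Y(Ω₂)=(0.000014, 0.000007)
  term(m=+8) = (0.000000, -0.000000)   from Y*(Ω₁)=(0.000134, -0.000068), Y(Ω₂)=(0.000001, -0.000000)
Σ over m = (-0.445913, -0.000000); ×(4π/17) → (-0.329618, -0.000000). Real part: -0.329618

-0.329618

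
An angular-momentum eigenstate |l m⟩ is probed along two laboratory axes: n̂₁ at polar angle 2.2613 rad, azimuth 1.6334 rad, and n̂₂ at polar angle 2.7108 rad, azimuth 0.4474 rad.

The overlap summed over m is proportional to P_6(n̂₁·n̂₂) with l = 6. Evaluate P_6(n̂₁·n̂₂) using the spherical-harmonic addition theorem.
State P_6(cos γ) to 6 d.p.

-0.123903

Expand P_6 via completeness: Σ_{m} conj(Y_{6,m}) at Ω₁ times Y_{6,m} at Ω₂ —
  term(m=-6) = (0.000175, 0.000192)   from Y*(Ω₁)=(-0.094343, -0.037204), Y(Ω₂)=(-0.002299, -0.001131)
  term(m=-5) = (0.005258, -0.001938)   from Y*(Ω₁)=(0.089375, -0.276141), Y(Ω₂)=(0.011933, 0.015180)
  term(m=-4) = (0.001209, -0.038241)   from Y*(Ω₁)=(0.422736, 0.108129), Y(Ω₂)=(-0.019033, -0.085592)
  term(m=-3) = (-0.066644, -0.029475)   from Y*(Ω₁)=(-0.051904, 0.273107), Y(Ω₂)=(-0.059401, 0.255311)
  term(m=-2) = (0.059390, -0.057542)   from Y*(Ω₁)=(0.167332, 0.021061), Y(Ω₂)=(0.306783, -0.382494)
  term(m=-1) = (-0.056275, -0.138957)   from Y*(Ω₁)=(-0.022013, 0.351165), Y(Ω₂)=(-0.384148, 0.184334)
  term(m=+0) = (-0.014406, 0.000000)   from Y*(Ω₁)=(0.074877, -0.000000), Y(Ω₂)=(-0.192393, 0.000000)
  term(m=+1) = (-0.056275, 0.138957)   from Y*(Ω₁)=(0.022013, 0.351165), Y(Ω₂)=(0.384148, 0.184334)
  term(m=+2) = (0.059390, 0.057542)   from Y*(Ω₁)=(0.167332, -0.021061), Y(Ω₂)=(0.306783, 0.382494)
  term(m=+3) = (-0.066644, 0.029475)   from Y*(Ω₁)=(0.051904, 0.273107), Y(Ω₂)=(0.059401, 0.255311)
  term(m=+4) = (0.001209, 0.038241)   from Y*(Ω₁)=(0.422736, -0.108129), Y(Ω₂)=(-0.019033, 0.085592)
  term(m=+5) = (0.005258, 0.001938)   from Y*(Ω₁)=(-0.089375, -0.276141), Y(Ω₂)=(-0.011933, 0.015180)
  term(m=+6) = (0.000175, -0.000192)   from Y*(Ω₁)=(-0.094343, 0.037204), Y(Ω₂)=(-0.002299, 0.001131)
Total Σ_m = (-0.128179, -0.000000). Multiply by 0.966644: (-0.123903, -0.000000). P_6(cos γ) = -0.123903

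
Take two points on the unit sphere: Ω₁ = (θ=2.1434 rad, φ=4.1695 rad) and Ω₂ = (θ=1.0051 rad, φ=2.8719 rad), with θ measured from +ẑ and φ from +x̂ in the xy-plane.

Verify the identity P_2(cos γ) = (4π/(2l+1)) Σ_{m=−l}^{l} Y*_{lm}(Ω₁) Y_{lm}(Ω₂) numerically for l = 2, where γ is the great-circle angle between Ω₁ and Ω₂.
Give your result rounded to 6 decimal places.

Addition theorem: P_2(cos γ) = (4π/5) Σ_m Y*_{lm}(Ω₁) Y_{lm}(Ω₂), m = −2…2:
  [-2]  conj(Y_{2,-2})(Ω₁) = -0.127221+0.241403i ; Y_{2,-2}(Ω₂) = +0.236212+0.141395i ; Δ = -0.064184+0.039034i
  [-1]  conj(Y_{2,-1})(Ω₁) = +0.181753+0.301233i ; Y_{2,-1}(Ω₂) = -0.336944-0.093140i ; Δ = -0.033184-0.118427i
  [+0]  conj(Y_{2,0})(Ω₁) = -0.037622-0.000000i ; Y_{2,0}(Ω₂) = -0.043556+0.000000i ; Δ = +0.001639+0.000000i
  [+1]  conj(Y_{2,1})(Ω₁) = -0.181753+0.301233i ; Y_{2,1}(Ω₂) = +0.336944-0.093140i ; Δ = -0.033184+0.118427i
  [+2]  conj(Y_{2,2})(Ω₁) = -0.127221-0.241403i ; Y_{2,2}(Ω₂) = +0.236212-0.141395i ; Δ = -0.064184-0.039034i
Accumulated sum -0.193097+0.000000i; after 4π/(2l+1) scaling, -0.485307+0.000000i ⇒ P_2 = -0.485307

-0.485307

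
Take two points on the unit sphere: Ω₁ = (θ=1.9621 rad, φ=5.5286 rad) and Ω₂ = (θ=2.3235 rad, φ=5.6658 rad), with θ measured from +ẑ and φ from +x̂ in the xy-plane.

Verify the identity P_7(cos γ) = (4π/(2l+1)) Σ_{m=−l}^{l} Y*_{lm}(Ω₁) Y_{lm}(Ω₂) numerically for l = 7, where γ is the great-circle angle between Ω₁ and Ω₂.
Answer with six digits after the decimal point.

-0.205214

Addition theorem: P_7(cos γ) = (4π/15) Σ_m Y*_{lm}(Ω₁) Y_{lm}(Ω₂), m = −7…7:
  term(m=-7) = 0.00912 - 0.01304j   from Y*(Ω₁)=0.15558 + 0.24289j, Y(Ω₂)=-0.02101 - 0.05100j
  term(m=-6) = 0.05852 - 0.06312j   from Y*(Ω₁)=0.08185 - 0.43770j, Y(Ω₂)=0.16350 + 0.10313j
  term(m=-5) = 0.06586 - 0.05391j   from Y*(Ω₁)=-0.17815 + 0.13026j, Y(Ω₂)=-0.38507 + 0.02107j
  term(m=-4) = -0.08465 + 0.05176j   from Y*(Ω₁)=-0.22494 - 0.02787j, Y(Ω₂)=0.34256 - 0.27254j
  term(m=-3) = -0.04171 + 0.01821j   from Y*(Ω₁)=0.19957 + 0.24035j, Y(Ω₂)=-0.04045 + 0.13995j
  term(m=-2) = -0.02931 + 0.00825j   from Y*(Ω₁)=-0.00636 + 0.10306j, Y(Ω₂)=0.09723 + 0.27837j
  term(m=-1) = -0.09319 + 0.01287j   from Y*(Ω₁)=0.23591 - 0.22180j, Y(Ω₂)=-0.23688 - 0.16818j
  term(m=+0) = -0.01424 + 0.00000j   from Y*(Ω₁)=0.06569 + 0.00000j, Y(Ω₂)=-0.21683 + 0.00000j
  term(m=+1) = -0.09319 - 0.01287j   from Y*(Ω₁)=-0.23591 - 0.22180j, Y(Ω₂)=0.23688 - 0.16818j
  term(m=+2) = -0.02931 - 0.00825j   from Y*(Ω₁)=-0.00636 - 0.10306j, Y(Ω₂)=0.09723 - 0.27837j
  term(m=+3) = -0.04171 - 0.01821j   from Y*(Ω₁)=-0.19957 + 0.24035j, Y(Ω₂)=0.04045 + 0.13995j
  term(m=+4) = -0.08465 - 0.05176j   from Y*(Ω₁)=-0.22494 + 0.02787j, Y(Ω₂)=0.34256 + 0.27254j
  term(m=+5) = 0.06586 + 0.05391j   from Y*(Ω₁)=0.17815 + 0.13026j, Y(Ω₂)=0.38507 + 0.02107j
  term(m=+6) = 0.05852 + 0.06312j   from Y*(Ω₁)=0.08185 + 0.43770j, Y(Ω₂)=0.16350 - 0.10313j
  term(m=+7) = 0.00912 + 0.01304j   from Y*(Ω₁)=-0.15558 + 0.24289j, Y(Ω₂)=0.02101 - 0.05100j
Accumulated sum -0.24496 + 0.00000j; after 4π/(2l+1) scaling, -0.20521 + 0.00000j ⇒ P_7 = -0.205214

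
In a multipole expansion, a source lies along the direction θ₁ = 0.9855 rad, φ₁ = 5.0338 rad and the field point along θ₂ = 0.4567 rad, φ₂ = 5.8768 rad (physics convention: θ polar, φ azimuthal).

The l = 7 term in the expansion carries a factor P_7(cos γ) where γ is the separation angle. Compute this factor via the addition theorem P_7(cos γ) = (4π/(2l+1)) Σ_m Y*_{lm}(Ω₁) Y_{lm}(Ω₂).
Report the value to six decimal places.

0.004679

Expand P_7 via completeness: Σ_{m} conj(Y_{7,m}) at Ω₁ times Y_{7,m} at Ω₂ —
  term(m=-7) = +0.000210+0.000085i   from Y*(Ω₁)=-0.108789-0.087808i, Y(Ω₂)=-0.001551+0.000474i
  term(m=-6) = +0.001451+0.004029i   from Y*(Ω₁)=+0.121374-0.324751i, Y(Ω₂)=-0.009420+0.007987i
  term(m=-5) = -0.012118+0.022320i   from Y*(Ω₁)=+0.437875+0.015884i, Y(Ω₂)=-0.025792+0.051909i
  term(m=-4) = -0.034313+0.008049i   from Y*(Ω₁)=+0.053270+0.181720i, Y(Ω₂)=-0.010184+0.185841i
  term(m=-3) = +0.081054+0.056964i   from Y*(Ω₁)=+0.201268-0.139643i, Y(Ω₂)=+0.139296+0.379668i
  term(m=-2) = +0.018991+0.164117i   from Y*(Ω₁)=+0.252453+0.189072i, Y(Ω₂)=+0.360112+0.380386i
  term(m=-1) = +0.015504-0.017402i   from Y*(Ω₁)=+0.038520-0.115690i, Y(Ω₂)=+0.175578+0.075558i
  term(m=+0) = -0.135973+0.000000i   from Y*(Ω₁)=+0.331320-0.000000i, Y(Ω₂)=-0.410398+0.000000i
  term(m=+1) = +0.015504+0.017402i   from Y*(Ω₁)=-0.038520-0.115690i, Y(Ω₂)=-0.175578+0.075558i
  term(m=+2) = +0.018991-0.164117i   from Y*(Ω₁)=+0.252453-0.189072i, Y(Ω₂)=+0.360112-0.380386i
  term(m=+3) = +0.081054-0.056964i   from Y*(Ω₁)=-0.201268-0.139643i, Y(Ω₂)=-0.139296+0.379668i
  term(m=+4) = -0.034313-0.008049i   from Y*(Ω₁)=+0.053270-0.181720i, Y(Ω₂)=-0.010184-0.185841i
  term(m=+5) = -0.012118-0.022320i   from Y*(Ω₁)=-0.437875+0.015884i, Y(Ω₂)=+0.025792+0.051909i
  term(m=+6) = +0.001451-0.004029i   from Y*(Ω₁)=+0.121374+0.324751i, Y(Ω₂)=-0.009420-0.007987i
  term(m=+7) = +0.000210-0.000085i   from Y*(Ω₁)=+0.108789-0.087808i, Y(Ω₂)=+0.001551+0.000474i
Total Σ_m = +0.005585+0.000000i. Multiply by 0.837758: +0.004679+0.000000i. P_7(cos γ) = 0.004679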